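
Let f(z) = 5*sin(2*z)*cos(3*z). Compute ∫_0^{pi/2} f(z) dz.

-2

Use the identity sin(2*z)cos(3*z) = [sin(5*z) + sin(-z)]/2.
An antiderivative is F(z) = 5*cos(z)/2 - cos(5*z)/2.
Then F(pi/2) - F(0) = (0) - (2) = -2.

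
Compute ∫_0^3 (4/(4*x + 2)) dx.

log(7)

Let u = 4*x + 2, so du = 4 dx. When x = 0, u = 2; when x = 3, u = 14.
The integral becomes ∫ 1/u du from 2 to 14, with antiderivative log(u).
Back in x: F(x) = log(4*x + 2).
Then F(3) - F(0) = (log(14)) - (log(2)) = log(7).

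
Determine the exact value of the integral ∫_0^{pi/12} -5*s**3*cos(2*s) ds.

Integrate by parts 3 times (u = s^3, dv = -5*cos(2*s) ds).
An antiderivative is F(s) = -5*s**3*sin(2*s)/2 - 15*s**2*cos(2*s)/4 + 15*s*sin(2*s)/4 + 15*cos(2*s)/8.
Then F(pi/12) - F(0) = (-5*sqrt(3)*pi**2/384 - 5*pi**3/6912 + 5*pi/32 + 15*sqrt(3)/16) - (15/8) = -15/8 - 5*sqrt(3)*pi**2/384 - 5*pi**3/6912 + 5*pi/32 + 15*sqrt(3)/16.

-15/8 - 5*sqrt(3)*pi**2/384 - 5*pi**3/6912 + 5*pi/32 + 15*sqrt(3)/16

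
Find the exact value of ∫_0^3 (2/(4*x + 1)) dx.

log(13)/2

An antiderivative is F(x) = log(4*x + 1)/2.
Then F(3) - F(0) = (log(13)/2) - (0) = log(13)/2.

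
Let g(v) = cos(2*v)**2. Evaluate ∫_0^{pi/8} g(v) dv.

1/8 + pi/16

Use the identity cos^2(2*v) = (1 + cos(4*v))/2.
An antiderivative is F(v) = v/2 + sin(4*v)/8.
Then F(pi/8) - F(0) = (1/8 + pi/16) - (0) = 1/8 + pi/16.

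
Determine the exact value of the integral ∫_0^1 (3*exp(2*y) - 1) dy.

-5/2 + 3*exp(2)/2

An antiderivative is F(y) = 3*exp(2*y)/2 - y.
Then F(1) - F(0) = (-1 + 3*exp(2)/2) - (3/2) = -5/2 + 3*exp(2)/2.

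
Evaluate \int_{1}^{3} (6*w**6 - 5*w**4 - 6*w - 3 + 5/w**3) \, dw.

By the power rule, an antiderivative is F(w) = 6*w**7/7 - w**5 - 3*w**2 - 3*w - 5/(2*w**2).
Then F(3) - F(1) = (201007/126) - (-121/14) = 101048/63.

101048/63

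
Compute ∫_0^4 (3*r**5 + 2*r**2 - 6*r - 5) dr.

By the power rule, an antiderivative is F(r) = r**6/2 + 2*r**3/3 - 3*r**2 - 5*r.
Then F(4) - F(0) = (6068/3) - (0) = 6068/3.

6068/3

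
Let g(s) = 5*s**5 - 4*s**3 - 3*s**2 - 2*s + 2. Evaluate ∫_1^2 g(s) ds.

By the power rule, an antiderivative is F(s) = 5*s**6/6 - s**4 - s**3 - s**2 + 2*s.
Then F(2) - F(1) = (88/3) - (-1/6) = 59/2.

59/2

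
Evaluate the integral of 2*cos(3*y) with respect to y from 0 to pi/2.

An antiderivative is F(y) = 2*sin(3*y)/3.
Then F(pi/2) - F(0) = (-2/3) - (0) = -2/3.

-2/3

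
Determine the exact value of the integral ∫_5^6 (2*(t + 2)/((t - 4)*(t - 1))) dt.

-2*log(5) + 8*log(2)

Factor the denominator: t**2 - 5*t + 4 = (t - 1)(t - 4).
Partial fractions: 2*(t + 2)/((t - 4)*(t - 1)) = -2/(t - 1) + 4/(t - 4).
An antiderivative is F(t) = 4*log(t - 4) - 2*log(t - 1).
Then F(6) - F(5) = (log(16/25)) - (-log(16)) = -2*log(5) + 8*log(2).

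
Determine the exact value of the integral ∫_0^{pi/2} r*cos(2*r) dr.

-1/2

Integrate by parts once (u = r, dv = cos(2*r) dr).
An antiderivative is F(r) = r*sin(2*r)/2 + cos(2*r)/4.
Then F(pi/2) - F(0) = (-1/4) - (1/4) = -1/2.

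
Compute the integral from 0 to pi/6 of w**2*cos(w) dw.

Integrate by parts twice (u = w^2, dv = cos(w) dw).
An antiderivative is F(w) = w**2*sin(w) + 2*w*cos(w) - 2*sin(w).
Then F(pi/6) - F(0) = (-1 + pi**2/72 + sqrt(3)*pi/6) - (0) = -1 + pi**2/72 + sqrt(3)*pi/6.

-1 + pi**2/72 + sqrt(3)*pi/6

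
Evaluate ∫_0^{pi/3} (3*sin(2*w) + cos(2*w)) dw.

sqrt(3)/4 + 9/4

An antiderivative is F(w) = sin(2*w)/2 - 3*cos(2*w)/2.
Then F(pi/3) - F(0) = (sqrt(3)/4 + 3/4) - (-3/2) = sqrt(3)/4 + 9/4.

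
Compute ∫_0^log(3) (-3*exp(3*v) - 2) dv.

-26 - 2*log(3)

An antiderivative is F(v) = -exp(3*v) - 2*v.
Then F(log(3)) - F(0) = (-27 - log(9)) - (-1) = -26 - 2*log(3).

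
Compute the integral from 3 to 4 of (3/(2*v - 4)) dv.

An antiderivative is F(v) = 3*log(2*v - 4)/2.
Then F(4) - F(3) = (log(8)) - (3*log(2)/2) = 3*log(2)/2.

3*log(2)/2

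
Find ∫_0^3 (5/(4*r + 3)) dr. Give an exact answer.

5*log(5)/4

An antiderivative is F(r) = 5*log(4*r + 3)/4.
Then F(3) - F(0) = (5*log(15)/4) - (5*log(3)/4) = 5*log(5)/4.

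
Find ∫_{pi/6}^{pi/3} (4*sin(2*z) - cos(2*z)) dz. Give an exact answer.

2

An antiderivative is F(z) = -sin(2*z)/2 - 2*cos(2*z).
Then F(pi/3) - F(pi/6) = (1 - sqrt(3)/4) - (-1 - sqrt(3)/4) = 2.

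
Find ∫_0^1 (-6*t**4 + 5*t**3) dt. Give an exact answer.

By the power rule, an antiderivative is F(t) = -6*t**5/5 + 5*t**4/4.
Then F(1) - F(0) = (1/20) - (0) = 1/20.

1/20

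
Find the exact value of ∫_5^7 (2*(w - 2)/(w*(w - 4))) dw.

Factor the denominator: w**2 - 4*w = w(w - 4).
Partial fractions: 2*(w - 2)/(w*(w - 4)) = 1/w + 1/(w - 4).
An antiderivative is F(w) = log(w) + log(w - 4).
Then F(7) - F(5) = (log(21)) - (log(5)) = log(21/5).

log(21/5)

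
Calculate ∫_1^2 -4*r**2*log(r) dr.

Integrate by parts once (u = ln r, dv = -4*r**2 dr).
An antiderivative is F(r) = -4*r**3*(3*log(r) - 1)/9.
Then F(2) - F(1) = (32/9 - 32*log(2)/3) - (4/9) = 28/9 - 32*log(2)/3.

28/9 - 32*log(2)/3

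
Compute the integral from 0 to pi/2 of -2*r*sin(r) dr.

-2

Integrate by parts once (u = r, dv = -2*sin(r) dr).
An antiderivative is F(r) = 2*r*cos(r) - 2*sin(r).
Then F(pi/2) - F(0) = (-2) - (0) = -2.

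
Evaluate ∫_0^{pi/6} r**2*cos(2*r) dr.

Integrate by parts twice (u = r^2, dv = cos(2*r) dr).
An antiderivative is F(r) = r**2*sin(2*r)/2 + r*cos(2*r)/2 - sin(2*r)/4.
Then F(pi/6) - F(0) = (-sqrt(3)/8 + sqrt(3)*pi**2/144 + pi/24) - (0) = -sqrt(3)/8 + sqrt(3)*pi**2/144 + pi/24.

-sqrt(3)/8 + sqrt(3)*pi**2/144 + pi/24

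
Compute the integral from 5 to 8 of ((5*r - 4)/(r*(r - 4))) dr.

Factor the denominator: r**2 - 4*r = r(r - 4).
Partial fractions: (5*r - 4)/(r*(r - 4)) = 1/r + 4/(r - 4).
An antiderivative is F(r) = log(r) + 4*log(r - 4).
Then F(8) - F(5) = (11*log(2)) - (log(5)) = -log(5) + 11*log(2).

-log(5) + 11*log(2)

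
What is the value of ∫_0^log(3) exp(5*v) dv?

Let u = exp(v), so du = exp(v) dv. When v = 0, u = 1; when v = log(3), u = 3.
The integral becomes ∫ u**4 du from 1 to 3, with antiderivative u**5/5.
Back in v: F(v) = exp(5*v)/5.
Then F(log(3)) - F(0) = (243/5) - (1/5) = 242/5.

242/5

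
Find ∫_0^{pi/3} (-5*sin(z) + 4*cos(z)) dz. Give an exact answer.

-5/2 + 2*sqrt(3)

An antiderivative is F(z) = 4*sin(z) + 5*cos(z).
Then F(pi/3) - F(0) = (5/2 + 2*sqrt(3)) - (5) = -5/2 + 2*sqrt(3).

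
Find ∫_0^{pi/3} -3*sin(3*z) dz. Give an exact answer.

-2

An antiderivative is F(z) = cos(3*z).
Then F(pi/3) - F(0) = (-1) - (1) = -2.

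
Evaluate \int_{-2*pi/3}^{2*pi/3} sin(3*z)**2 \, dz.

Use the identity sin^2(3*z) = (1 - cos(6*z))/2.
An antiderivative is F(z) = z/2 - sin(6*z)/12.
Then F(2*pi/3) - F(-2*pi/3) = (pi/3) - (-pi/3) = 2*pi/3.

2*pi/3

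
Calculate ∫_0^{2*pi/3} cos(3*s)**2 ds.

Use the identity cos^2(3*s) = (1 + cos(6*s))/2.
An antiderivative is F(s) = s/2 + sin(6*s)/12.
Then F(2*pi/3) - F(0) = (pi/3) - (0) = pi/3.

pi/3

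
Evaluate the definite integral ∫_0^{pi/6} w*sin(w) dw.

Integrate by parts once (u = w, dv = sin(w) dw).
An antiderivative is F(w) = -w*cos(w) + sin(w).
Then F(pi/6) - F(0) = (-sqrt(3)*pi/12 + 1/2) - (0) = -sqrt(3)*pi/12 + 1/2.

-sqrt(3)*pi/12 + 1/2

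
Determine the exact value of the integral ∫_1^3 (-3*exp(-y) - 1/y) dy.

-3*exp(-1) - log(3) + 3*exp(-3)

An antiderivative is F(y) = -log(y) + 3*exp(-y).
Then F(3) - F(1) = (-log(3) + 3*exp(-3)) - (3*exp(-1)) = -3*exp(-1) - log(3) + 3*exp(-3).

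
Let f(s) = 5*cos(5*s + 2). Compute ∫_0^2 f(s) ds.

Let u = 5*s + 2, so du = 5 ds. When s = 0, u = 2; when s = 2, u = 12.
The integral becomes ∫ cos(u) du from 2 to 12, with antiderivative sin(u).
Back in s: F(s) = sin(5*s + 2).
Then F(2) - F(0) = (sin(12)) - (sin(2)) = -sin(2) + sin(12).

-sin(2) + sin(12)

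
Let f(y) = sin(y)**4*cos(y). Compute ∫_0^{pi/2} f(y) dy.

1/5

Let u = sin(y), so du = cos(y) dy. When y = 0, u = 0; when y = pi/2, u = 1.
The integral becomes ∫ u**4 du from 0 to 1, with antiderivative u**5/5.
Back in y: F(y) = sin(y)**5/5.
Then F(pi/2) - F(0) = (1/5) - (0) = 1/5.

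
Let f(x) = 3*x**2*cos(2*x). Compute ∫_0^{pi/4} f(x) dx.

Integrate by parts twice (u = x^2, dv = 3*cos(2*x) dx).
An antiderivative is F(x) = 3*x**2*sin(2*x)/2 + 3*x*cos(2*x)/2 - 3*sin(2*x)/4.
Then F(pi/4) - F(0) = (-3/4 + 3*pi**2/32) - (0) = -3/4 + 3*pi**2/32.

-3/4 + 3*pi**2/32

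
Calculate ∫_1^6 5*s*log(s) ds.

-175/4 + 90*log(2) + 90*log(3)

Integrate by parts once (u = ln s, dv = 5*s ds).
An antiderivative is F(s) = 5*s**2*(2*log(s) - 1)/4.
Then F(6) - F(1) = (-45 + 90*log(2) + 90*log(3)) - (-5/4) = -175/4 + 90*log(2) + 90*log(3).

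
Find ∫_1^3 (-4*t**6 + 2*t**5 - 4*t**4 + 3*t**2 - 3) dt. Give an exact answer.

-123908/105

By the power rule, an antiderivative is F(t) = -4*t**7/7 + t**6/3 - 4*t**5/5 + t**3 - 3*t.
Then F(3) - F(1) = (-41409/35) - (-319/105) = -123908/105.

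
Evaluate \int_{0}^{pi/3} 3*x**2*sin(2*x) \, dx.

Integrate by parts twice (u = x^2, dv = 3*sin(2*x) dx).
An antiderivative is F(x) = -3*x**2*cos(2*x)/2 + 3*x*sin(2*x)/2 + 3*cos(2*x)/4.
Then F(pi/3) - F(0) = (-3/8 + pi**2/12 + sqrt(3)*pi/4) - (3/4) = -9/8 + pi**2/12 + sqrt(3)*pi/4.

-9/8 + pi**2/12 + sqrt(3)*pi/4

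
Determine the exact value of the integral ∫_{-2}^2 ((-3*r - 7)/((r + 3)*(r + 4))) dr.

-5*log(3) + 2*log(5)

Factor the denominator: r**2 + 7*r + 12 = (r + 4)(r + 3).
Partial fractions: (-3*r - 7)/((r + 3)*(r + 4)) = -5/(r + 4) + 2/(r + 3).
An antiderivative is F(r) = 2*log(r + 3) - 5*log(r + 4).
Then F(2) - F(-2) = (-5*log(3) - 5*log(2) + 2*log(5)) - (-log(32)) = -5*log(3) + 2*log(5).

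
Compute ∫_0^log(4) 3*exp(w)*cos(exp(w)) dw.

-3*sin(1) + 3*sin(4)

Let u = exp(w), so du = exp(w) dw. When w = 0, u = 1; when w = log(4), u = 4.
The integral becomes 3·∫ cos(u) du from 1 to 4, with antiderivative 3*sin(u).
Back in w: F(w) = 3*sin(exp(w)).
Then F(log(4)) - F(0) = (3*sin(4)) - (3*sin(1)) = -3*sin(1) + 3*sin(4).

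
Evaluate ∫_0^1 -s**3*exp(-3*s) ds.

Integrate by parts 3 times (u = s^3, dv = -exp(-3*s) ds).
An antiderivative is F(s) = (9*s**3 + 9*s**2 + 6*s + 2)*exp(-3*s)/27.
Then F(1) - F(0) = (26*exp(-3)/27) - (2/27) = -2/27 + 26*exp(-3)/27.

-2/27 + 26*exp(-3)/27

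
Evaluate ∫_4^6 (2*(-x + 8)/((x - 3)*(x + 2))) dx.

-8*log(2) + 6*log(3)

Factor the denominator: x**2 - x - 6 = (x + 2)(x - 3).
Partial fractions: 2*(-x + 8)/((x - 3)*(x + 2)) = -4/(x + 2) + 2/(x - 3).
An antiderivative is F(x) = 2*log(x - 3) - 4*log(x + 2).
Then F(6) - F(4) = (-12*log(2) + 2*log(3)) - (-4*log(3) - 4*log(2)) = -8*log(2) + 6*log(3).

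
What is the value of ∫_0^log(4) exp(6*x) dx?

Let u = exp(x), so du = exp(x) dx. When x = 0, u = 1; when x = log(4), u = 4.
The integral becomes ∫ u**5 du from 1 to 4, with antiderivative u**6/6.
Back in x: F(x) = exp(6*x)/6.
Then F(log(4)) - F(0) = (2048/3) - (1/6) = 1365/2.

1365/2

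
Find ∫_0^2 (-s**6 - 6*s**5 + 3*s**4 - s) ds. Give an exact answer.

-2278/35

By the power rule, an antiderivative is F(s) = -s**7/7 - s**6 + 3*s**5/5 - s**2/2.
Then F(2) - F(0) = (-2278/35) - (0) = -2278/35.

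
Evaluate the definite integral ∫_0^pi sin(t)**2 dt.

Use the identity sin^2(t) = (1 - cos(2*t))/2.
An antiderivative is F(t) = t/2 - sin(2*t)/4.
Then F(pi) - F(0) = (pi/2) - (0) = pi/2.

pi/2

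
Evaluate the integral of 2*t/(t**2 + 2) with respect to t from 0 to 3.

Let u = t**2 + 2, so du = 2*t dt. When t = 0, u = 2; when t = 3, u = 11.
The integral becomes ∫ 1/u du from 2 to 11, with antiderivative log(u).
Back in t: F(t) = log(t**2 + 2).
Then F(3) - F(0) = (log(11)) - (log(2)) = log(11/2).

log(11/2)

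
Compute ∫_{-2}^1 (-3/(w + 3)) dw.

An antiderivative is F(w) = -3*log(w + 3).
Then F(1) - F(-2) = (-log(64)) - (0) = -log(64).

-log(64)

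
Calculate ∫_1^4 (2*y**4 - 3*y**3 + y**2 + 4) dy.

5019/20

By the power rule, an antiderivative is F(y) = 2*y**5/5 - 3*y**4/4 + y**3/3 + 4*y.
Then F(4) - F(1) = (3824/15) - (239/60) = 5019/20.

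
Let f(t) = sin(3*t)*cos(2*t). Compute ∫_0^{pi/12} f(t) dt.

Use the identity sin(3*t)cos(2*t) = [sin(5*t) + sin(t)]/2.
An antiderivative is F(t) = -cos(t)/2 - cos(5*t)/10.
Then F(pi/12) - F(0) = (-3*sqrt(6)/20 - sqrt(2)/10) - (-3/5) = -3*sqrt(6)/20 - sqrt(2)/10 + 3/5.

-3*sqrt(6)/20 - sqrt(2)/10 + 3/5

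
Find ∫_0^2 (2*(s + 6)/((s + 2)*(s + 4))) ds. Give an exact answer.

Factor the denominator: s**2 + 6*s + 8 = (s + 4)(s + 2).
Partial fractions: 2*(s + 6)/((s + 2)*(s + 4)) = -2/(s + 4) + 4/(s + 2).
An antiderivative is F(s) = 4*log(s + 2) - 2*log(s + 4).
Then F(2) - F(0) = (log(64/9)) - (0) = log(64/9).

log(64/9)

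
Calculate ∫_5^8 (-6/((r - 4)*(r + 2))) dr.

Factor the denominator: r**2 - 2*r - 8 = (r + 2)(r - 4).
Partial fractions: -6/((r - 4)*(r + 2)) = 1/(r + 2) - 1/(r - 4).
An antiderivative is F(r) = -log(r - 4) + log(r + 2).
Then F(8) - F(5) = (log(5/2)) - (log(7)) = log(5/14).

log(5/14)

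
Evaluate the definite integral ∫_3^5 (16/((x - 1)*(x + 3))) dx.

log(81/16)

Factor the denominator: x**2 + 2*x - 3 = (x + 3)(x - 1).
Partial fractions: 16/((x - 1)*(x + 3)) = -4/(x + 3) + 4/(x - 1).
An antiderivative is F(x) = 4*log(x - 1) - 4*log(x + 3).
Then F(5) - F(3) = (-log(16)) - (-log(81)) = log(81/16).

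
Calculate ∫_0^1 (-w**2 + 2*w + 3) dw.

By the power rule, an antiderivative is F(w) = -w**3/3 + w**2 + 3*w.
Then F(1) - F(0) = (11/3) - (0) = 11/3.

11/3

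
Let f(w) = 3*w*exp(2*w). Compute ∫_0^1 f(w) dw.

3/4 + 3*exp(2)/4

Integrate by parts once (u = w, dv = 3*exp(2*w) dw).
An antiderivative is F(w) = (6*w - 3)*exp(2*w)/4.
Then F(1) - F(0) = (3*exp(2)/4) - (-3/4) = 3/4 + 3*exp(2)/4.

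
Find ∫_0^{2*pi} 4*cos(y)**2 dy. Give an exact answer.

Use the identity cos^2(y) = (1 + cos(2*y))/2.
An antiderivative is F(y) = 2*y + sin(2*y).
Then F(2*pi) - F(0) = (4*pi) - (0) = 4*pi.

4*pi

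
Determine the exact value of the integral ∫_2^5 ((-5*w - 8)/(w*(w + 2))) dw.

-4*log(5) - log(7) + 6*log(2)

Factor the denominator: w**2 + 2*w = (w + 2)w.
Partial fractions: (-5*w - 8)/(w*(w + 2)) = -1/(w + 2) - 4/w.
An antiderivative is F(w) = -4*log(w) - log(w + 2).
Then F(5) - F(2) = (-4*log(5) - log(7)) - (-log(64)) = -4*log(5) - log(7) + 6*log(2).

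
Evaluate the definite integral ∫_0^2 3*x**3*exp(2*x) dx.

9/8 + 51*exp(4)/8

Integrate by parts 3 times (u = x^3, dv = 3*exp(2*x) dx).
An antiderivative is F(x) = (12*x**3 - 18*x**2 + 18*x - 9)*exp(2*x)/8.
Then F(2) - F(0) = (51*exp(4)/8) - (-9/8) = 9/8 + 51*exp(4)/8.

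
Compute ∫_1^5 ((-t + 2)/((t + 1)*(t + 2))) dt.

-4*log(7) + 7*log(3)

Factor the denominator: t**2 + 3*t + 2 = (t + 2)(t + 1).
Partial fractions: (-t + 2)/((t + 1)*(t + 2)) = -4/(t + 2) + 3/(t + 1).
An antiderivative is F(t) = 3*log(t + 1) - 4*log(t + 2).
Then F(5) - F(1) = (-4*log(7) + 3*log(2) + 3*log(3)) - (log(8/81)) = -4*log(7) + 7*log(3).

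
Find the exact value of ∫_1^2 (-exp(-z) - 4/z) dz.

An antiderivative is F(z) = -4*log(z) + exp(-z).
Then F(2) - F(1) = (-4*log(2) + exp(-2)) - (exp(-1)) = -4*log(2) - exp(-1) + exp(-2).

-4*log(2) - exp(-1) + exp(-2)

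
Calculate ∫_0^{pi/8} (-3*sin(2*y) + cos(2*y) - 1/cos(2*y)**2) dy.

An antiderivative is F(y) = sin(2*y)/2 + 3*cos(2*y)/2 - tan(2*y)/2.
Then F(pi/8) - F(0) = (-1/2 + sqrt(2)) - (3/2) = -2 + sqrt(2).

-2 + sqrt(2)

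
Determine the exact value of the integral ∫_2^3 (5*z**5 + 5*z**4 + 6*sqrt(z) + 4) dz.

-8*sqrt(2) + 12*sqrt(3) + 4615/6

By the power rule, an antiderivative is F(z) = 5*z**6/6 + z**5 + 4*z**(3/2) + 4*z.
Then F(3) - F(2) = (12*sqrt(3) + 1725/2) - (8*sqrt(2) + 280/3) = -8*sqrt(2) + 12*sqrt(3) + 4615/6.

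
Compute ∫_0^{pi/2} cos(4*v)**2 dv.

pi/4

Use the identity cos^2(4*v) = (1 + cos(8*v))/2.
An antiderivative is F(v) = v/2 + sin(8*v)/16.
Then F(pi/2) - F(0) = (pi/4) - (0) = pi/4.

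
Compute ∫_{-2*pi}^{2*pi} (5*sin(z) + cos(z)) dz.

0

An antiderivative is F(z) = sin(z) - 5*cos(z).
Then F(2*pi) - F(-2*pi) = (-5) - (-5) = 0.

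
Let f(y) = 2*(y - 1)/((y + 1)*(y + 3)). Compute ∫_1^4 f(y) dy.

-6*log(2) - 2*log(5) + 4*log(7)

Factor the denominator: y**2 + 4*y + 3 = (y + 3)(y + 1).
Partial fractions: 2*(y - 1)/((y + 1)*(y + 3)) = 4/(y + 3) - 2/(y + 1).
An antiderivative is F(y) = -2*log(y + 1) + 4*log(y + 3).
Then F(4) - F(1) = (-2*log(5) + 4*log(7)) - (log(64)) = -6*log(2) - 2*log(5) + 4*log(7).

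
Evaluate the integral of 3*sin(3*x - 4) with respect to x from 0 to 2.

cos(4) - cos(2)

Let u = 3*x - 4, so du = 3 dx. When x = 0, u = -4; when x = 2, u = 2.
The integral becomes ∫ sin(u) du from -4 to 2, with antiderivative -cos(u).
Back in x: F(x) = -cos(3*x - 4).
Then F(2) - F(0) = (-cos(2)) - (-cos(4)) = cos(4) - cos(2).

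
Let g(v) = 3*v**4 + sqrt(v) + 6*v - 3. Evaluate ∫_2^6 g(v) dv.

-4*sqrt(2)/3 + 4*sqrt(6) + 23652/5

By the power rule, an antiderivative is F(v) = 3*v**5/5 + 2*v**(3/2)/3 + 3*v**2 - 3*v.
Then F(6) - F(2) = (4*sqrt(6) + 23778/5) - (4*sqrt(2)/3 + 126/5) = -4*sqrt(2)/3 + 4*sqrt(6) + 23652/5.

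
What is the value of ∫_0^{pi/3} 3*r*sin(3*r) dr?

Integrate by parts once (u = r, dv = 3*sin(3*r) dr).
An antiderivative is F(r) = -r*cos(3*r) + sin(3*r)/3.
Then F(pi/3) - F(0) = (pi/3) - (0) = pi/3.

pi/3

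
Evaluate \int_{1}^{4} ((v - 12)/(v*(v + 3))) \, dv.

-18*log(2) + 5*log(7)

Factor the denominator: v**2 + 3*v = (v + 3)v.
Partial fractions: (v - 12)/(v*(v + 3)) = 5/(v + 3) - 4/v.
An antiderivative is F(v) = -4*log(v) + 5*log(v + 3).
Then F(4) - F(1) = (-8*log(2) + 5*log(7)) - (10*log(2)) = -18*log(2) + 5*log(7).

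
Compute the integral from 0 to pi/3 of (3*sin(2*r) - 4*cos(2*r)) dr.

An antiderivative is F(r) = -2*sin(2*r) - 3*cos(2*r)/2.
Then F(pi/3) - F(0) = (3/4 - sqrt(3)) - (-3/2) = 9/4 - sqrt(3).

9/4 - sqrt(3)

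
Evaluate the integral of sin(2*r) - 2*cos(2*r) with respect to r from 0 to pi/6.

An antiderivative is F(r) = -sin(2*r) - cos(2*r)/2.
Then F(pi/6) - F(0) = (-sqrt(3)/2 - 1/4) - (-1/2) = 1/4 - sqrt(3)/2.

1/4 - sqrt(3)/2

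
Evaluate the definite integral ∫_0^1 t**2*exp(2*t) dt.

Integrate by parts twice (u = t^2, dv = exp(2*t) dt).
An antiderivative is F(t) = (2*t**2 - 2*t + 1)*exp(2*t)/4.
Then F(1) - F(0) = (exp(2)/4) - (1/4) = -1/4 + exp(2)/4.

-1/4 + exp(2)/4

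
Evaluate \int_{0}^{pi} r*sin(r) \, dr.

pi

Integrate by parts once (u = r, dv = sin(r) dr).
An antiderivative is F(r) = -r*cos(r) + sin(r).
Then F(pi) - F(0) = (pi) - (0) = pi.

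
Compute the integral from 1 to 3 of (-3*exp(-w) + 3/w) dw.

An antiderivative is F(w) = 3*log(w) + 3*exp(-w).
Then F(3) - F(1) = (3*exp(-3) + 3*log(3)) - (3*exp(-1)) = -3*exp(-1) + 3*exp(-3) + 3*log(3).

-3*exp(-1) + 3*exp(-3) + 3*log(3)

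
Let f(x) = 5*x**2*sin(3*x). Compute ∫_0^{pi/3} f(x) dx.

-20/27 + 5*pi**2/27

Integrate by parts twice (u = x^2, dv = 5*sin(3*x) dx).
An antiderivative is F(x) = -5*x**2*cos(3*x)/3 + 10*x*sin(3*x)/9 + 10*cos(3*x)/27.
Then F(pi/3) - F(0) = (-10/27 + 5*pi**2/27) - (10/27) = -20/27 + 5*pi**2/27.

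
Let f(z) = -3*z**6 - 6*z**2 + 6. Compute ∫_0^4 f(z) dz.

By the power rule, an antiderivative is F(z) = -3*z**7/7 - 2*z**3 + 6*z.
Then F(4) - F(0) = (-49880/7) - (0) = -49880/7.

-49880/7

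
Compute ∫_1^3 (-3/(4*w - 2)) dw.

An antiderivative is F(w) = -3*log(4*w - 2)/4.
Then F(3) - F(1) = (-3*log(10)/4) - (-3*log(2)/4) = -3*log(5)/4.

-3*log(5)/4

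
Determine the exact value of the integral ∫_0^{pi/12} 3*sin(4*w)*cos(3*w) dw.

Use the identity sin(4*w)cos(3*w) = [sin(7*w) + sin(w)]/2.
An antiderivative is F(w) = -3*cos(w)/2 - 3*cos(7*w)/14.
Then F(pi/12) - F(0) = (-9*sqrt(6)/28 - 3*sqrt(2)/7) - (-12/7) = -9*sqrt(6)/28 - 3*sqrt(2)/7 + 12/7.

-9*sqrt(6)/28 - 3*sqrt(2)/7 + 12/7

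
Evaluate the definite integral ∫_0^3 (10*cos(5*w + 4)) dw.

2*sin(19) - 2*sin(4)

Let u = 5*w + 4, so du = 5 dw. When w = 0, u = 4; when w = 3, u = 19.
The integral becomes 2·∫ cos(u) du from 4 to 19, with antiderivative 2*sin(u).
Back in w: F(w) = 2*sin(5*w + 4).
Then F(3) - F(0) = (2*sin(19)) - (2*sin(4)) = 2*sin(19) - 2*sin(4).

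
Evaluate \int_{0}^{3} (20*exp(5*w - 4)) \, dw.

Let u = 5*w - 4, so du = 5 dw. When w = 0, u = -4; when w = 3, u = 11.
The integral becomes 4·∫ exp(u) du from -4 to 11, with antiderivative 4*exp(u).
Back in w: F(w) = 4*exp(5*w - 4).
Then F(3) - F(0) = (4*exp(11)) - (4*exp(-4)) = -(4 - 4*exp(15))*exp(-4).

-(4 - 4*exp(15))*exp(-4)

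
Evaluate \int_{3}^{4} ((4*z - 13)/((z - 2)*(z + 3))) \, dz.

Factor the denominator: z**2 + z - 6 = (z + 3)(z - 2).
Partial fractions: (4*z - 13)/((z - 2)*(z + 3)) = 5/(z + 3) - 1/(z - 2).
An antiderivative is F(z) = -log(z - 2) + 5*log(z + 3).
Then F(4) - F(3) = (-log(2) + 5*log(7)) - (5*log(2) + 5*log(3)) = -5*log(3) - 6*log(2) + 5*log(7).

-5*log(3) - 6*log(2) + 5*log(7)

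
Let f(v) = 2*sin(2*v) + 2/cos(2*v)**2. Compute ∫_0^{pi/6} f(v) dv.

1/2 + sqrt(3)

An antiderivative is F(v) = -cos(2*v) + tan(2*v).
Then F(pi/6) - F(0) = (-1/2 + sqrt(3)) - (-1) = 1/2 + sqrt(3).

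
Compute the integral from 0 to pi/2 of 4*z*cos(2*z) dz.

Integrate by parts once (u = z, dv = 4*cos(2*z) dz).
An antiderivative is F(z) = 2*z*sin(2*z) + cos(2*z).
Then F(pi/2) - F(0) = (-1) - (1) = -2.

-2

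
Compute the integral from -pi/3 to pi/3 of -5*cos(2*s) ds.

-5*sqrt(3)/2

An antiderivative is F(s) = -5*sin(2*s)/2.
Then F(pi/3) - F(-pi/3) = (-5*sqrt(3)/4) - (5*sqrt(3)/4) = -5*sqrt(3)/2.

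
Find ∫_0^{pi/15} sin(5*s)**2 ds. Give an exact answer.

Use the identity sin^2(5*s) = (1 - cos(10*s))/2.
An antiderivative is F(s) = s/2 - sin(10*s)/20.
Then F(pi/15) - F(0) = (-sqrt(3)/40 + pi/30) - (0) = -sqrt(3)/40 + pi/30.

-sqrt(3)/40 + pi/30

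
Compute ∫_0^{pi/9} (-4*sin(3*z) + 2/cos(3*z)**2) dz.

-2/3 + 2*sqrt(3)/3

An antiderivative is F(z) = 4*cos(3*z)/3 + 2*tan(3*z)/3.
Then F(pi/9) - F(0) = (2/3 + 2*sqrt(3)/3) - (4/3) = -2/3 + 2*sqrt(3)/3.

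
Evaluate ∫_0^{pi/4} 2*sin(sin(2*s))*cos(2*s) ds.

Let u = sin(2*s), so du = 2*cos(2*s) ds. When s = 0, u = 0; when s = pi/4, u = 1.
The integral becomes ∫ sin(u) du from 0 to 1, with antiderivative -cos(u).
Back in s: F(s) = -cos(sin(2*s)).
Then F(pi/4) - F(0) = (-cos(1)) - (-1) = 1 - cos(1).

1 - cos(1)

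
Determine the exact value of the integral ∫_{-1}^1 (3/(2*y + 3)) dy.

3*log(5)/2

An antiderivative is F(y) = 3*log(2*y + 3)/2.
Then F(1) - F(-1) = (3*log(5)/2) - (0) = 3*log(5)/2.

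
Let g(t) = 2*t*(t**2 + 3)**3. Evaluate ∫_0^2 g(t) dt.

580

Let u = t**2 + 3, so du = 2*t dt. When t = 0, u = 3; when t = 2, u = 7.
The integral becomes ∫ u**3 du from 3 to 7, with antiderivative u**4/4.
Back in t: F(t) = (t**2 + 3)**4/4.
Then F(2) - F(0) = (2401/4) - (81/4) = 580.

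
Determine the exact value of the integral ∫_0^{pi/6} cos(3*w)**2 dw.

Use the identity cos^2(3*w) = (1 + cos(6*w))/2.
An antiderivative is F(w) = w/2 + sin(6*w)/12.
Then F(pi/6) - F(0) = (pi/12) - (0) = pi/12.

pi/12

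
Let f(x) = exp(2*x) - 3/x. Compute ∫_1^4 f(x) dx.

-log(64) - exp(2)/2 + exp(8)/2

An antiderivative is F(x) = exp(2*x)/2 - 3*log(x).
Then F(4) - F(1) = (-log(64) + exp(8)/2) - (exp(2)/2) = -log(64) - exp(2)/2 + exp(8)/2.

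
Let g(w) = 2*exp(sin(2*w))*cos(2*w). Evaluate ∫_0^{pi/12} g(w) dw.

-1 + exp(1/2)

Let u = sin(2*w), so du = 2*cos(2*w) dw. When w = 0, u = 0; when w = pi/12, u = 1/2.
The integral becomes ∫ exp(u) du from 0 to 1/2, with antiderivative exp(u).
Back in w: F(w) = exp(sin(2*w)).
Then F(pi/12) - F(0) = (exp(1/2)) - (1) = -1 + exp(1/2).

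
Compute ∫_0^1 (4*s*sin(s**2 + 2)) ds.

Let u = s**2 + 2, so du = 2*s ds. When s = 0, u = 2; when s = 1, u = 3.
The integral becomes 2·∫ sin(u) du from 2 to 3, with antiderivative -2*cos(u).
Back in s: F(s) = -2*cos(s**2 + 2).
Then F(1) - F(0) = (-2*cos(3)) - (-2*cos(2)) = 2*cos(2) - 2*cos(3).

2*cos(2) - 2*cos(3)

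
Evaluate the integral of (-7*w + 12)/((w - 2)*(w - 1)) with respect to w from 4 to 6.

Factor the denominator: w**2 - 3*w + 2 = (w - 1)(w - 2).
Partial fractions: (-7*w + 12)/((w - 2)*(w - 1)) = -5/(w - 1) - 2/(w - 2).
An antiderivative is F(w) = -2*log(w - 2) - 5*log(w - 1).
Then F(6) - F(4) = (-5*log(5) - 4*log(2)) - (-5*log(3) - 2*log(2)) = -5*log(5) - 2*log(2) + 5*log(3).

-5*log(5) - 2*log(2) + 5*log(3)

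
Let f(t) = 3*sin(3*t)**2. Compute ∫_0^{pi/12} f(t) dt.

Use the identity sin^2(3*t) = (1 - cos(6*t))/2.
An antiderivative is F(t) = 3*t/2 - sin(6*t)/4.
Then F(pi/12) - F(0) = (-1/4 + pi/8) - (0) = -1/4 + pi/8.

-1/4 + pi/8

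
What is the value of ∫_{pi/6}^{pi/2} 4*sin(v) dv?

An antiderivative is F(v) = -4*cos(v).
Then F(pi/2) - F(pi/6) = (0) - (-2*sqrt(3)) = 2*sqrt(3).

2*sqrt(3)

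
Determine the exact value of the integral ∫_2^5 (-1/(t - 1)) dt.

An antiderivative is F(t) = -log(t - 1).
Then F(5) - F(2) = (-log(4)) - (0) = -log(4).

-log(4)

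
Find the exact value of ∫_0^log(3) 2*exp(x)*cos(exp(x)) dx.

Let u = exp(x), so du = exp(x) dx. When x = 0, u = 1; when x = log(3), u = 3.
The integral becomes 2·∫ cos(u) du from 1 to 3, with antiderivative 2*sin(u).
Back in x: F(x) = 2*sin(exp(x)).
Then F(log(3)) - F(0) = (2*sin(3)) - (2*sin(1)) = -2*sin(1) + 2*sin(3).

-2*sin(1) + 2*sin(3)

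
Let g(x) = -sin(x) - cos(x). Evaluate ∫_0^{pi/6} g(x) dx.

-3/2 + sqrt(3)/2

An antiderivative is F(x) = -sin(x) + cos(x).
Then F(pi/6) - F(0) = (-1/2 + sqrt(3)/2) - (1) = -3/2 + sqrt(3)/2.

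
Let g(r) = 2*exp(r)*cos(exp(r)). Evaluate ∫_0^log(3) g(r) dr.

-2*sin(1) + 2*sin(3)

Let u = exp(r), so du = exp(r) dr. When r = 0, u = 1; when r = log(3), u = 3.
The integral becomes 2·∫ cos(u) du from 1 to 3, with antiderivative 2*sin(u).
Back in r: F(r) = 2*sin(exp(r)).
Then F(log(3)) - F(0) = (2*sin(3)) - (2*sin(1)) = -2*sin(1) + 2*sin(3).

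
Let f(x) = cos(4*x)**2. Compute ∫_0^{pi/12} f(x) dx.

Use the identity cos^2(4*x) = (1 + cos(8*x))/2.
An antiderivative is F(x) = x/2 + sin(8*x)/16.
Then F(pi/12) - F(0) = (sqrt(3)/32 + pi/24) - (0) = sqrt(3)/32 + pi/24.

sqrt(3)/32 + pi/24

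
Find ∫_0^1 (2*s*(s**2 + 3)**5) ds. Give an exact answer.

3367/6

Let u = s**2 + 3, so du = 2*s ds. When s = 0, u = 3; when s = 1, u = 4.
The integral becomes ∫ u**5 du from 3 to 4, with antiderivative u**6/6.
Back in s: F(s) = (s**2 + 3)**6/6.
Then F(1) - F(0) = (2048/3) - (243/2) = 3367/6.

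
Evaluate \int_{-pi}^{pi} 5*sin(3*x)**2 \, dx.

Use the identity sin^2(3*x) = (1 - cos(6*x))/2.
An antiderivative is F(x) = 5*x/2 - 5*sin(6*x)/12.
Then F(pi) - F(-pi) = (5*pi/2) - (-5*pi/2) = 5*pi.

5*pi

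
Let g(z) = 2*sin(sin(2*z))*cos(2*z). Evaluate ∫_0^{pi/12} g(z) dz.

1 - cos(1/2)

Let u = sin(2*z), so du = 2*cos(2*z) dz. When z = 0, u = 0; when z = pi/12, u = 1/2.
The integral becomes ∫ sin(u) du from 0 to 1/2, with antiderivative -cos(u).
Back in z: F(z) = -cos(sin(2*z)).
Then F(pi/12) - F(0) = (-cos(1/2)) - (-1) = 1 - cos(1/2).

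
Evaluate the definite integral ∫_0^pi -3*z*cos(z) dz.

6

Integrate by parts once (u = z, dv = -3*cos(z) dz).
An antiderivative is F(z) = -3*z*sin(z) - 3*cos(z).
Then F(pi) - F(0) = (3) - (-3) = 6.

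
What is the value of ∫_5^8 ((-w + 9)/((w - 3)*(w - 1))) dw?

-4*log(7) + 5*log(2) + 3*log(5)

Factor the denominator: w**2 - 4*w + 3 = (w - 1)(w - 3).
Partial fractions: (-w + 9)/((w - 3)*(w - 1)) = -4/(w - 1) + 3/(w - 3).
An antiderivative is F(w) = 3*log(w - 3) - 4*log(w - 1).
Then F(8) - F(5) = (-4*log(7) + 3*log(5)) - (-log(32)) = -4*log(7) + 5*log(2) + 3*log(5).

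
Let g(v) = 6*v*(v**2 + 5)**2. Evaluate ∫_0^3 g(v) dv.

2619

Let u = v**2 + 5, so du = 2*v dv. When v = 0, u = 5; when v = 3, u = 14.
The integral becomes 3·∫ u**2 du from 5 to 14, with antiderivative u**3.
Back in v: F(v) = (v**2 + 5)**3.
Then F(3) - F(0) = (2744) - (125) = 2619.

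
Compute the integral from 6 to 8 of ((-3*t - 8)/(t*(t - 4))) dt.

Factor the denominator: t**2 - 4*t = t(t - 4).
Partial fractions: (-3*t - 8)/(t*(t - 4)) = 2/t - 5/(t - 4).
An antiderivative is F(t) = 2*log(t) - 5*log(t - 4).
Then F(8) - F(6) = (-log(16)) - (log(9/8)) = -log(18).

-log(18)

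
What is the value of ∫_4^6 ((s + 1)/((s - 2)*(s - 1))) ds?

Factor the denominator: s**2 - 3*s + 2 = (s - 1)(s - 2).
Partial fractions: (s + 1)/((s - 2)*(s - 1)) = -2/(s - 1) + 3/(s - 2).
An antiderivative is F(s) = 3*log(s - 2) - 2*log(s - 1).
Then F(6) - F(4) = (log(64/25)) - (log(8/9)) = log(72/25).

log(72/25)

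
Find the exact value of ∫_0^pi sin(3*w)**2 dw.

Use the identity sin^2(3*w) = (1 - cos(6*w))/2.
An antiderivative is F(w) = w/2 - sin(6*w)/12.
Then F(pi) - F(0) = (pi/2) - (0) = pi/2.

pi/2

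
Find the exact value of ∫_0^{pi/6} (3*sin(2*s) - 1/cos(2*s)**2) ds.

An antiderivative is F(s) = -3*cos(2*s)/2 - tan(2*s)/2.
Then F(pi/6) - F(0) = (-sqrt(3)/2 - 3/4) - (-3/2) = 3/4 - sqrt(3)/2.

3/4 - sqrt(3)/2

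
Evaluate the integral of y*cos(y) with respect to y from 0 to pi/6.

-1 + pi/12 + sqrt(3)/2

Integrate by parts once (u = y, dv = cos(y) dy).
An antiderivative is F(y) = y*sin(y) + cos(y).
Then F(pi/6) - F(0) = (pi/12 + sqrt(3)/2) - (1) = -1 + pi/12 + sqrt(3)/2.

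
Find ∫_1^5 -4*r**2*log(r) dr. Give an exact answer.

496/9 - 500*log(5)/3

Integrate by parts once (u = ln r, dv = -4*r**2 dr).
An antiderivative is F(r) = -4*r**3*(3*log(r) - 1)/9.
Then F(5) - F(1) = (500/9 - 500*log(5)/3) - (4/9) = 496/9 - 500*log(5)/3.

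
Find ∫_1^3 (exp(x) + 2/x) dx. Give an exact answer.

-exp(1) + log(9) + exp(3)

An antiderivative is F(x) = exp(x) + 2*log(x).
Then F(3) - F(1) = (log(9) + exp(3)) - (exp(1)) = -exp(1) + log(9) + exp(3).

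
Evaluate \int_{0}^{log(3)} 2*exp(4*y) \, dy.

40

Let u = exp(y), so du = exp(y) dy. When y = 0, u = 1; when y = log(3), u = 3.
The integral becomes 2·∫ u**3 du from 1 to 3, with antiderivative u**4/2.
Back in y: F(y) = exp(4*y)/2.
Then F(log(3)) - F(0) = (81/2) - (1/2) = 40.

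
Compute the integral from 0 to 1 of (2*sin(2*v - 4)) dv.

cos(4) - cos(2)

Let u = 2*v - 4, so du = 2 dv. When v = 0, u = -4; when v = 1, u = -2.
The integral becomes ∫ sin(u) du from -4 to -2, with antiderivative -cos(u).
Back in v: F(v) = -cos(2*v - 4).
Then F(1) - F(0) = (-cos(2)) - (-cos(4)) = cos(4) - cos(2).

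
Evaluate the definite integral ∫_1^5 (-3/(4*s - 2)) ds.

An antiderivative is F(s) = -3*log(4*s - 2)/4.
Then F(5) - F(1) = (-3*log(18)/4) - (-3*log(2)/4) = -3*log(3)/2.

-3*log(3)/2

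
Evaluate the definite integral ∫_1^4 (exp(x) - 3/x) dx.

An antiderivative is F(x) = exp(x) - 3*log(x).
Then F(4) - F(1) = (-log(64) + exp(4)) - (exp(1)) = -log(64) - exp(1) + exp(4).

-log(64) - exp(1) + exp(4)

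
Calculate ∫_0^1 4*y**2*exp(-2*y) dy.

1 - 5*exp(-2)

Integrate by parts twice (u = y^2, dv = 4*exp(-2*y) dy).
An antiderivative is F(y) = (-2*y**2 - 2*y - 1)*exp(-2*y).
Then F(1) - F(0) = (-5*exp(-2)) - (-1) = 1 - 5*exp(-2).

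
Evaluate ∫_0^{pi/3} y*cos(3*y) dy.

-2/9

Integrate by parts once (u = y, dv = cos(3*y) dy).
An antiderivative is F(y) = y*sin(3*y)/3 + cos(3*y)/9.
Then F(pi/3) - F(0) = (-1/9) - (1/9) = -2/9.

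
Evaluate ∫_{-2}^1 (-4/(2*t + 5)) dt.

-log(49)

An antiderivative is F(t) = -2*log(2*t + 5).
Then F(1) - F(-2) = (-log(49)) - (0) = -log(49).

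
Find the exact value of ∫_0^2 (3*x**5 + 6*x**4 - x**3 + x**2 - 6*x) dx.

By the power rule, an antiderivative is F(x) = x**6/2 + 6*x**5/5 - x**4/4 + x**3/3 - 3*x**2.
Then F(2) - F(0) = (856/15) - (0) = 856/15.

856/15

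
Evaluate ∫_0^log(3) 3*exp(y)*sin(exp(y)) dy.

3*cos(1) - 3*cos(3)

Let u = exp(y), so du = exp(y) dy. When y = 0, u = 1; when y = log(3), u = 3.
The integral becomes 3·∫ sin(u) du from 1 to 3, with antiderivative -3*cos(u).
Back in y: F(y) = -3*cos(exp(y)).
Then F(log(3)) - F(0) = (-3*cos(3)) - (-3*cos(1)) = 3*cos(1) - 3*cos(3).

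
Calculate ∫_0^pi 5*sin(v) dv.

An antiderivative is F(v) = -5*cos(v).
Then F(pi) - F(0) = (5) - (-5) = 10.

10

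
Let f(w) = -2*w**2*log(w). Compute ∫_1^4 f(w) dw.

14 - 256*log(2)/3

Integrate by parts once (u = ln w, dv = -2*w**2 dw).
An antiderivative is F(w) = -2*w**3*(3*log(w) - 1)/9.
Then F(4) - F(1) = (128/9 - 256*log(2)/3) - (2/9) = 14 - 256*log(2)/3.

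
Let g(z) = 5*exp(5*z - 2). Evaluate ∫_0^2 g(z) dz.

-(1 - exp(10))*exp(-2)

Let u = 5*z - 2, so du = 5 dz. When z = 0, u = -2; when z = 2, u = 8.
The integral becomes ∫ exp(u) du from -2 to 8, with antiderivative exp(u).
Back in z: F(z) = exp(5*z - 2).
Then F(2) - F(0) = (exp(8)) - (exp(-2)) = -(1 - exp(10))*exp(-2).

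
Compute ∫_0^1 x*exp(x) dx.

Integrate by parts once (u = x, dv = exp(x) dx).
An antiderivative is F(x) = (x - 1)*exp(x).
Then F(1) - F(0) = (0) - (-1) = 1.

1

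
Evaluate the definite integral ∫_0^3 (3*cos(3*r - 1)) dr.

sin(1) + sin(8)

Let u = 3*r - 1, so du = 3 dr. When r = 0, u = -1; when r = 3, u = 8.
The integral becomes ∫ cos(u) du from -1 to 8, with antiderivative sin(u).
Back in r: F(r) = sin(3*r - 1).
Then F(3) - F(0) = (sin(8)) - (-sin(1)) = sin(1) + sin(8).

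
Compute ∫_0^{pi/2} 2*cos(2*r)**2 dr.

pi/2

Use the identity cos^2(2*r) = (1 + cos(4*r))/2.
An antiderivative is F(r) = r + sin(4*r)/4.
Then F(pi/2) - F(0) = (pi/2) - (0) = pi/2.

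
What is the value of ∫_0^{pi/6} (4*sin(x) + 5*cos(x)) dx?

13/2 - 2*sqrt(3)

An antiderivative is F(x) = 5*sin(x) - 4*cos(x).
Then F(pi/6) - F(0) = (5/2 - 2*sqrt(3)) - (-4) = 13/2 - 2*sqrt(3).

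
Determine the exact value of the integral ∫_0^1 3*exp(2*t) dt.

An antiderivative is F(t) = 3*exp(2*t)/2.
Then F(1) - F(0) = (3*exp(2)/2) - (3/2) = -3/2 + 3*exp(2)/2.

-3/2 + 3*exp(2)/2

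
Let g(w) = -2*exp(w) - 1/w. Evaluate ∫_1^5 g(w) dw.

-2*exp(5) - log(5) + 2*exp(1)

An antiderivative is F(w) = -2*exp(w) - log(w).
Then F(5) - F(1) = (-2*exp(5) - log(5)) - (-2*exp(1)) = -2*exp(5) - log(5) + 2*exp(1).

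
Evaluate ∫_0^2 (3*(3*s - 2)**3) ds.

Let u = 3*s - 2, so du = 3 ds. When s = 0, u = -2; when s = 2, u = 4.
The integral becomes ∫ u**3 du from -2 to 4, with antiderivative u**4/4.
Back in s: F(s) = (3*s - 2)**4/4.
Then F(2) - F(0) = (64) - (4) = 60.

60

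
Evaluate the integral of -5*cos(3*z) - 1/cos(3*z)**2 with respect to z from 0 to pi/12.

-5*sqrt(2)/6 - 1/3

An antiderivative is F(z) = -5*sin(3*z)/3 - tan(3*z)/3.
Then F(pi/12) - F(0) = (-5*sqrt(2)/6 - 1/3) - (0) = -5*sqrt(2)/6 - 1/3.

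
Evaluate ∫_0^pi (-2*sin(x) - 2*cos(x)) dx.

An antiderivative is F(x) = -2*sin(x) + 2*cos(x).
Then F(pi) - F(0) = (-2) - (2) = -4.

-4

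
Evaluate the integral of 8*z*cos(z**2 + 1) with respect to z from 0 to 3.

-4*sin(1) + 4*sin(10)

Let u = z**2 + 1, so du = 2*z dz. When z = 0, u = 1; when z = 3, u = 10.
The integral becomes 4·∫ cos(u) du from 1 to 10, with antiderivative 4*sin(u).
Back in z: F(z) = 4*sin(z**2 + 1).
Then F(3) - F(0) = (4*sin(10)) - (4*sin(1)) = -4*sin(1) + 4*sin(10).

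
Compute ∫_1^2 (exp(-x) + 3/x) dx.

An antiderivative is F(x) = 3*log(x) - exp(-x).
Then F(2) - F(1) = (-exp(-2) + 3*log(2)) - (-exp(-1)) = -exp(-2) + exp(-1) + 3*log(2).

-exp(-2) + exp(-1) + 3*log(2)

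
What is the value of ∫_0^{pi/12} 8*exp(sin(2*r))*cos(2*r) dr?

-4 + 4*exp(1/2)

Let u = sin(2*r), so du = 2*cos(2*r) dr. When r = 0, u = 0; when r = pi/12, u = 1/2.
The integral becomes 4·∫ exp(u) du from 0 to 1/2, with antiderivative 4*exp(u).
Back in r: F(r) = 4*exp(sin(2*r)).
Then F(pi/12) - F(0) = (4*exp(1/2)) - (4) = -4 + 4*exp(1/2).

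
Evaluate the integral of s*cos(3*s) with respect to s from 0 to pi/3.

Integrate by parts once (u = s, dv = cos(3*s) ds).
An antiderivative is F(s) = s*sin(3*s)/3 + cos(3*s)/9.
Then F(pi/3) - F(0) = (-1/9) - (1/9) = -2/9.

-2/9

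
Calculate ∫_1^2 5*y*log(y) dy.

-15/4 + 10*log(2)

Integrate by parts once (u = ln y, dv = 5*y dy).
An antiderivative is F(y) = 5*y**2*(2*log(y) - 1)/4.
Then F(2) - F(1) = (-5 + 10*log(2)) - (-5/4) = -15/4 + 10*log(2).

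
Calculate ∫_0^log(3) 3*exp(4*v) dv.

60

Let u = exp(v), so du = exp(v) dv. When v = 0, u = 1; when v = log(3), u = 3.
The integral becomes 3·∫ u**3 du from 1 to 3, with antiderivative 3*u**4/4.
Back in v: F(v) = 3*exp(4*v)/4.
Then F(log(3)) - F(0) = (243/4) - (3/4) = 60.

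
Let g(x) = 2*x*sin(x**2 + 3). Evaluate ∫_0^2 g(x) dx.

Let u = x**2 + 3, so du = 2*x dx. When x = 0, u = 3; when x = 2, u = 7.
The integral becomes ∫ sin(u) du from 3 to 7, with antiderivative -cos(u).
Back in x: F(x) = -cos(x**2 + 3).
Then F(2) - F(0) = (-cos(7)) - (-cos(3)) = cos(3) - cos(7).

cos(3) - cos(7)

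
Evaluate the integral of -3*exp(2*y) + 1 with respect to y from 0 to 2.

An antiderivative is F(y) = -3*exp(2*y)/2 + y.
Then F(2) - F(0) = (2 - 3*exp(4)/2) - (-3/2) = 7/2 - 3*exp(4)/2.

7/2 - 3*exp(4)/2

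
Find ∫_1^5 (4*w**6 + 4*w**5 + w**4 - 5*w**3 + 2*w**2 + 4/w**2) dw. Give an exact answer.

By the power rule, an antiderivative is F(w) = 4*w**7/7 + 2*w**6/3 + w**5/5 - 5*w**4/4 + 2*w**3/3 - 4/w.
Then F(5) - F(1) = (7698013/140) - (-1321/420) = 1154768/21.

1154768/21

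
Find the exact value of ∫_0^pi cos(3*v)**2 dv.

pi/2

Use the identity cos^2(3*v) = (1 + cos(6*v))/2.
An antiderivative is F(v) = v/2 + sin(6*v)/12.
Then F(pi) - F(0) = (pi/2) - (0) = pi/2.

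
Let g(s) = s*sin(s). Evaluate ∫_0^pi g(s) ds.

Integrate by parts once (u = s, dv = sin(s) ds).
An antiderivative is F(s) = -s*cos(s) + sin(s).
Then F(pi) - F(0) = (pi) - (0) = pi.

pi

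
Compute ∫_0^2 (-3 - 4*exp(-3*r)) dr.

An antiderivative is F(r) = -3*r + 4*exp(-3*r)/3.
Then F(2) - F(0) = (-6 + 4*exp(-6)/3) - (4/3) = -22/3 + 4*exp(-6)/3.

-22/3 + 4*exp(-6)/3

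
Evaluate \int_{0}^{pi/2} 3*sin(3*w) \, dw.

1

An antiderivative is F(w) = -cos(3*w).
Then F(pi/2) - F(0) = (0) - (-1) = 1.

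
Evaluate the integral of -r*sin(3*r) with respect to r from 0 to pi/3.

Integrate by parts once (u = r, dv = -sin(3*r) dr).
An antiderivative is F(r) = r*cos(3*r)/3 - sin(3*r)/9.
Then F(pi/3) - F(0) = (-pi/9) - (0) = -pi/9.

-pi/9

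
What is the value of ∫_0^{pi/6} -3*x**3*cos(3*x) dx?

Integrate by parts 3 times (u = x^3, dv = -3*cos(3*x) dx).
An antiderivative is F(x) = -x**3*sin(3*x) - x**2*cos(3*x) + 2*x*sin(3*x)/3 + 2*cos(3*x)/9.
Then F(pi/6) - F(0) = (pi*(24 - pi**2)/216) - (2/9) = -2/9 - pi**3/216 + pi/9.

-2/9 - pi**3/216 + pi/9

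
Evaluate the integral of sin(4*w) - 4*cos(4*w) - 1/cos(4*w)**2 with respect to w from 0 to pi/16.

An antiderivative is F(w) = -sin(4*w) - cos(4*w)/4 - tan(4*w)/4.
Then F(pi/16) - F(0) = (-5*sqrt(2)/8 - 1/4) - (-1/4) = -5*sqrt(2)/8.

-5*sqrt(2)/8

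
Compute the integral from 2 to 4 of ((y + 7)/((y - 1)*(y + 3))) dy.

log(45/7)

Factor the denominator: y**2 + 2*y - 3 = (y + 3)(y - 1).
Partial fractions: (y + 7)/((y - 1)*(y + 3)) = -1/(y + 3) + 2/(y - 1).
An antiderivative is F(y) = 2*log(y - 1) - log(y + 3).
Then F(4) - F(2) = (log(9/7)) - (-log(5)) = log(45/7).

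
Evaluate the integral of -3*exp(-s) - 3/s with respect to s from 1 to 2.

-3*log(2) - 3*exp(-1) + 3*exp(-2)

An antiderivative is F(s) = -3*log(s) + 3*exp(-s).
Then F(2) - F(1) = (-3*log(2) + 3*exp(-2)) - (3*exp(-1)) = -3*log(2) - 3*exp(-1) + 3*exp(-2).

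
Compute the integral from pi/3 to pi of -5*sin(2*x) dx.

An antiderivative is F(x) = 5*cos(2*x)/2.
Then F(pi) - F(pi/3) = (5/2) - (-5/4) = 15/4.

15/4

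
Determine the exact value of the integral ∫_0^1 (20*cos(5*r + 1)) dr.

Let u = 5*r + 1, so du = 5 dr. When r = 0, u = 1; when r = 1, u = 6.
The integral becomes 4·∫ cos(u) du from 1 to 6, with antiderivative 4*sin(u).
Back in r: F(r) = 4*sin(5*r + 1).
Then F(1) - F(0) = (4*sin(6)) - (4*sin(1)) = -4*sin(1) + 4*sin(6).

-4*sin(1) + 4*sin(6)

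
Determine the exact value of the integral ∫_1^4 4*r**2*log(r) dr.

-28 + 512*log(2)/3

Integrate by parts once (u = ln r, dv = 4*r**2 dr).
An antiderivative is F(r) = 4*r**3*(3*log(r) - 1)/9.
Then F(4) - F(1) = (-256/9 + 512*log(2)/3) - (-4/9) = -28 + 512*log(2)/3.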